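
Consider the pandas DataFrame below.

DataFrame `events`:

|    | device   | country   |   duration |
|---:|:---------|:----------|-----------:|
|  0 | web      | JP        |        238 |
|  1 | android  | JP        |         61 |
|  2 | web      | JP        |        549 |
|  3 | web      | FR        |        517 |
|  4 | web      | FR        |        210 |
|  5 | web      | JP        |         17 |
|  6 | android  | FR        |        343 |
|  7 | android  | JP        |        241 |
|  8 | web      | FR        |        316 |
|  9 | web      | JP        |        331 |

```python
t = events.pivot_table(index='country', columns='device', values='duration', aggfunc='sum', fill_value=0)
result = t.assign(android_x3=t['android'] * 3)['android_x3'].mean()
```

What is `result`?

967.5

pivot: rows=country, cols=device, sum(duration):
device   android   web
country               
FR           343  1043
JP           302  1135
add column android_x3 = t['android'] * 3:
device   android   web  android_x3
country                           
FR           343  1043        1029
JP           302  1135         906
Reading off the mean of column 'android_x3', we get 967.5.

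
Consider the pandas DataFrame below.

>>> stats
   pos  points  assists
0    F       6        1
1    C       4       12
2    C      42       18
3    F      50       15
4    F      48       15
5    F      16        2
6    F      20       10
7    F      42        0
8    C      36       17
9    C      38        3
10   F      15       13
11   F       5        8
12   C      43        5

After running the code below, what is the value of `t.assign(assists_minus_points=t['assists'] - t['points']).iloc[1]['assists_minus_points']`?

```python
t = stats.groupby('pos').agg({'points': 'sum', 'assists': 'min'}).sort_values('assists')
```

-160

group by pos: sum(points), min(assists):
     points  assists
pos                 
C       163        3
F       202        0
sort by assists:
     points  assists
pos                 
F       202        0
C       163        3
add column assists_minus_points = t['assists'] - t['points']:
     points  assists  assists_minus_points
pos                                       
F       202        0                  -202
C       163        3                  -160
Hence -160.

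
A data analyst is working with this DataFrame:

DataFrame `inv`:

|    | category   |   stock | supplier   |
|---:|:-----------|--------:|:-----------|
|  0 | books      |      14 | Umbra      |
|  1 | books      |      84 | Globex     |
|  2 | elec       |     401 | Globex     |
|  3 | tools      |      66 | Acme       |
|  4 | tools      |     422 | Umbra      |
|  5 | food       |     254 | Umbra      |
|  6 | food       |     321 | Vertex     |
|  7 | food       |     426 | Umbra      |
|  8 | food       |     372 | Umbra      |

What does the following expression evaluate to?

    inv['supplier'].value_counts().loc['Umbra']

5

value_counts of supplier:
supplier
Umbra     5
Globex    2
Acme      1
Vertex    1
Name: count, dtype: int64
Taking the value at index 'Umbra' gives 5.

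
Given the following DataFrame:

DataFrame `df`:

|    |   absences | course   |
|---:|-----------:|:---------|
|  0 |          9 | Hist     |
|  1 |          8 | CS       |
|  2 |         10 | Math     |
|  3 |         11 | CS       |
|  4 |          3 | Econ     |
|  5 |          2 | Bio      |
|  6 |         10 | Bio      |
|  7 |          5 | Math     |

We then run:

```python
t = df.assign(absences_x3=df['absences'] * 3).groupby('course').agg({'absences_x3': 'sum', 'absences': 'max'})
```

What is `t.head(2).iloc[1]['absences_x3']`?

add column absences_x3 = df['absences'] * 3:
   absences course  absences_x3
0         9   Hist           27
1         8     CS           24
2        10   Math           30
3        11     CS           33
4         3   Econ            9
5         2    Bio            6
6        10    Bio           30
7         5   Math           15
group by course: sum(absences_x3), max(absences):
        absences_x3  absences
course                       
Bio              36        10
CS               57        11
Econ              9         3
Hist             27         9
Math             45        10
take first 2 rows:
        absences_x3  absences
course                       
Bio              36        10
CS               57        11

57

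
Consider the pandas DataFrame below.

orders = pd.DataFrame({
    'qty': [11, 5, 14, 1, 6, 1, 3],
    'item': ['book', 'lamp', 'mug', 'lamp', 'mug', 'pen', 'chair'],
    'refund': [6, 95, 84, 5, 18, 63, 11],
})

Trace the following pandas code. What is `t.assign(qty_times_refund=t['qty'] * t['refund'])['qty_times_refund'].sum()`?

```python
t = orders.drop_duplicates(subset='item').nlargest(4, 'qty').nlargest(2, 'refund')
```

1651

drop duplicate item (keep=first):
   qty   item  refund
0   11   book       6
1    5   lamp      95
2   14    mug      84
5    1    pen      63
6    3  chair      11
take 4 rows with largest qty:
   qty   item  refund
2   14    mug      84
0   11   book       6
1    5   lamp      95
6    3  chair      11
take 2 rows with largest refund:
   qty  item  refund
1    5  lamp      95
2   14   mug      84
add column qty_times_refund = t['qty'] * t['refund']:
   qty  item  refund  qty_times_refund
1    5  lamp      95               475
2   14   mug      84              1176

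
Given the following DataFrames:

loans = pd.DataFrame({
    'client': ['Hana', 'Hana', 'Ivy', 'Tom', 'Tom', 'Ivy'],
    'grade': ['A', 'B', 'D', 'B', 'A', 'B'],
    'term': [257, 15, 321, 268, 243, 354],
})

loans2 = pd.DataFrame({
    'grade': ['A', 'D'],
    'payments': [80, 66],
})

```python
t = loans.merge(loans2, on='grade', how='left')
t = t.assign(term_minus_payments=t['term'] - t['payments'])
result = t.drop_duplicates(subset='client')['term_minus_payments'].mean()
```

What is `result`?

216.0

merge on 'grade' (how='left') → 6 rows:
  client grade  term  payments
0   Hana     A   257      80.0
1   Hana     B    15       NaN
2    Ivy     D   321      66.0
3    Tom     B   268       NaN
4    Tom     A   243      80.0
5    Ivy     B   354       NaN
add column term_minus_payments = t['term'] - t['payments']:
  client grade  term  payments  term_minus_payments
0   Hana     A   257      80.0                177.0
1   Hana     B    15       NaN                  NaN
2    Ivy     D   321      66.0                255.0
3    Tom     B   268       NaN                  NaN
4    Tom     A   243      80.0                163.0
5    Ivy     B   354       NaN                  NaN
drop duplicate client (keep=first):
  client grade  term  payments  term_minus_payments
0   Hana     A   257      80.0                177.0
2    Ivy     D   321      66.0                255.0
3    Tom     B   268       NaN                  NaN
So mean() = 216.0.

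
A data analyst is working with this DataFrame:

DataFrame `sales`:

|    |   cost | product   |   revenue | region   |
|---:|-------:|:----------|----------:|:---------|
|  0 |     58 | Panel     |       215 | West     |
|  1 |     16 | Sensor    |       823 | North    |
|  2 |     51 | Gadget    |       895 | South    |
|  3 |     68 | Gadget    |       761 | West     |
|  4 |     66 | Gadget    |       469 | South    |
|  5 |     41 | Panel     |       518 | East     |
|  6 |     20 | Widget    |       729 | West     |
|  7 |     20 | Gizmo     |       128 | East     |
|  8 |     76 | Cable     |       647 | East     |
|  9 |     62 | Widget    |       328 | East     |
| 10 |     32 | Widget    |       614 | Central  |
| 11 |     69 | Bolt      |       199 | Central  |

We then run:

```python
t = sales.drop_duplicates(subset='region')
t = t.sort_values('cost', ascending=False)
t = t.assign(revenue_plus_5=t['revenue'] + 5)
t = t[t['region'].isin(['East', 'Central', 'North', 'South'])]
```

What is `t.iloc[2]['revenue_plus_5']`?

619

drop duplicate region (keep=first):
    cost product  revenue   region
0     58   Panel      215     West
1     16  Sensor      823    North
2     51  Gadget      895    South
5     41   Panel      518     East
10    32  Widget      614  Central
sort by cost descending:
    cost product  revenue   region
0     58   Panel      215     West
2     51  Gadget      895    South
5     41   Panel      518     East
10    32  Widget      614  Central
1     16  Sensor      823    North
add column revenue_plus_5 = t['revenue'] + 5:
    cost product  revenue   region  revenue_plus_5
0     58   Panel      215     West             220
2     51  Gadget      895    South             900
5     41   Panel      518     East             523
10    32  Widget      614  Central             619
1     16  Sensor      823    North             828
filter rows where region in ['East', 'Central', 'North', 'South']:
    cost product  revenue   region  revenue_plus_5
2     51  Gadget      895    South             900
5     41   Panel      518     East             523
10    32  Widget      614  Central             619
1     16  Sensor      823    North             828
Taking the value at position 2, column 'revenue_plus_5' gives 619.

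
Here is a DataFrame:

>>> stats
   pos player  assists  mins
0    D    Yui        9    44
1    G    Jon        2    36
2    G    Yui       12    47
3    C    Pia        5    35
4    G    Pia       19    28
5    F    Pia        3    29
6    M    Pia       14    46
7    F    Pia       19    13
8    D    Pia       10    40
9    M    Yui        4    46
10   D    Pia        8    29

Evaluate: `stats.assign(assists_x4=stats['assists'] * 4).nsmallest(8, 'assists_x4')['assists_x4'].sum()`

add column assists_x4 = stats['assists'] * 4:
   pos player  assists  mins  assists_x4
0    D    Yui        9    44          36
1    G    Jon        2    36           8
2    G    Yui       12    47          48
3    C    Pia        5    35          20
4    G    Pia       19    28          76
5    F    Pia        3    29          12
6    M    Pia       14    46          56
7    F    Pia       19    13          76
8    D    Pia       10    40          40
9    M    Yui        4    46          16
10   D    Pia        8    29          32
take 8 rows with smallest assists_x4:
   pos player  assists  mins  assists_x4
1    G    Jon        2    36           8
5    F    Pia        3    29          12
9    M    Yui        4    46          16
3    C    Pia        5    35          20
10   D    Pia        8    29          32
0    D    Yui        9    44          36
8    D    Pia       10    40          40
2    G    Yui       12    47          48
Then the sum of column 'assists_x4': 212

212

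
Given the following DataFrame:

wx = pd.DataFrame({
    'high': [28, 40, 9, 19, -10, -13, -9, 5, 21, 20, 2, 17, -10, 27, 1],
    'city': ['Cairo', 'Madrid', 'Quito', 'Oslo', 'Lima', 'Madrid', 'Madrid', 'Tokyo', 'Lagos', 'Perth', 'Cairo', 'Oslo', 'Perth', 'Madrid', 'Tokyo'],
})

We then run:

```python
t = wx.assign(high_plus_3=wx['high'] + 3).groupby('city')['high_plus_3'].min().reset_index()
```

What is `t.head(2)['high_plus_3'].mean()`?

add column high_plus_3 = wx['high'] + 3:
    high    city  high_plus_3
0     28   Cairo           31
1     40  Madrid           43
2      9   Quito           12
3     19    Oslo           22
4    -10    Lima           -7
5    -13  Madrid          -10
6     -9  Madrid           -6
7      5   Tokyo            8
8     21   Lagos           24
9     20   Perth           23
10     2   Cairo            5
11    17    Oslo           20
12   -10   Perth           -7
13    27  Madrid           30
14     1   Tokyo            4
group by city, min of high_plus_3:
city
Cairo      5
Lagos     24
Lima      -7
Madrid   -10
Oslo      20
Perth     -7
Quito     12
Tokyo      4
Name: high_plus_3, dtype: int64
reset_index():
     city  high_plus_3
0   Cairo            5
1   Lagos           24
2    Lima           -7
3  Madrid          -10
4    Oslo           20
5   Perth           -7
6   Quito           12
7   Tokyo            4
take first 2 rows:
    city  high_plus_3
0  Cairo            5
1  Lagos           24
Then the mean of column 'high_plus_3': 14.5

14.5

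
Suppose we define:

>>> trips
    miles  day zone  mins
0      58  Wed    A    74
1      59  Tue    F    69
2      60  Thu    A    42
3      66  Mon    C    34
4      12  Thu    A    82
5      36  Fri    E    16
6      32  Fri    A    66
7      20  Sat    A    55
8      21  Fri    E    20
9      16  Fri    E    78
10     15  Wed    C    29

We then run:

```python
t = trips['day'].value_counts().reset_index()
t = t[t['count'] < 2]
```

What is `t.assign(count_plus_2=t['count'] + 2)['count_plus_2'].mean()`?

value_counts of day:
day
Fri    4
Wed    2
Thu    2
Tue    1
Mon    1
Sat    1
Name: count, dtype: int64
reset_index():
   day  count
0  Fri      4
1  Wed      2
2  Thu      2
3  Tue      1
4  Mon      1
5  Sat      1
filter rows where count < 2:
   day  count
3  Tue      1
4  Mon      1
5  Sat      1
add column count_plus_2 = t['count'] + 2:
   day  count  count_plus_2
3  Tue      1             3
4  Mon      1             3
5  Sat      1             3

3.0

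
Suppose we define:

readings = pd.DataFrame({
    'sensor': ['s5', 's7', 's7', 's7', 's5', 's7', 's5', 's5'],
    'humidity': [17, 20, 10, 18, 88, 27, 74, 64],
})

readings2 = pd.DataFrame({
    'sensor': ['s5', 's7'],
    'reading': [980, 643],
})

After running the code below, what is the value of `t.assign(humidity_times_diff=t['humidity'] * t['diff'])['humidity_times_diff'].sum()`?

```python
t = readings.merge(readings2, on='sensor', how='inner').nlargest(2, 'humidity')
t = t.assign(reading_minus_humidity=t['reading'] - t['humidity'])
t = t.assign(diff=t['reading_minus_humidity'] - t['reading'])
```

merge on 'sensor' (how='inner') → 8 rows:
  sensor  humidity  reading
0     s5        17      980
1     s7        20      643
2     s7        10      643
3     s7        18      643
4     s5        88      980
5     s7        27      643
6     s5        74      980
7     s5        64      980
take 2 rows with largest humidity:
  sensor  humidity  reading
4     s5        88      980
6     s5        74      980
add column reading_minus_humidity = t['reading'] - t['humidity']:
  sensor  humidity  reading  reading_minus_humidity
4     s5        88      980                     892
6     s5        74      980                     906
add column diff = t['reading_minus_humidity'] - t['reading']:
  sensor  humidity  reading  reading_minus_humidity  diff
4     s5        88      980                     892   -88
6     s5        74      980                     906   -74
add column humidity_times_diff = t['humidity'] * t['diff']:
  sensor  humidity  reading  reading_minus_humidity  diff  humidity_times_diff
4     s5        88      980                     892   -88                -7744
6     s5        74      980                     906   -74                -5476
The sum of column 'humidity_times_diff' is -13220.

-13220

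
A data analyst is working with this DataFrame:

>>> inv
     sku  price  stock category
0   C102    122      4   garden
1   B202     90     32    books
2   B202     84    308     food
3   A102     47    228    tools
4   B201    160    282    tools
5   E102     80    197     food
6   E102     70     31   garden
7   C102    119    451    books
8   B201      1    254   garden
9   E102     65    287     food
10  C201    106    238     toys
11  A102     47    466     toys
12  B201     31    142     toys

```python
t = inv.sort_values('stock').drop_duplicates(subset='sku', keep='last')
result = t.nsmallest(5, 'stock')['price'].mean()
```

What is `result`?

106.8

sort by stock:
     sku  price  stock category
0   C102    122      4   garden
6   E102     70     31   garden
1   B202     90     32    books
12  B201     31    142     toys
5   E102     80    197     food
3   A102     47    228    tools
10  C201    106    238     toys
8   B201      1    254   garden
4   B201    160    282    tools
9   E102     65    287     food
2   B202     84    308     food
7   C102    119    451    books
11  A102     47    466     toys
drop duplicate sku (keep=last):
     sku  price  stock category
10  C201    106    238     toys
4   B201    160    282    tools
9   E102     65    287     food
2   B202     84    308     food
7   C102    119    451    books
11  A102     47    466     toys
take 5 rows with smallest stock:
     sku  price  stock category
10  C201    106    238     toys
4   B201    160    282    tools
9   E102     65    287     food
2   B202     84    308     food
7   C102    119    451    books
mean of column 'price' → 106.8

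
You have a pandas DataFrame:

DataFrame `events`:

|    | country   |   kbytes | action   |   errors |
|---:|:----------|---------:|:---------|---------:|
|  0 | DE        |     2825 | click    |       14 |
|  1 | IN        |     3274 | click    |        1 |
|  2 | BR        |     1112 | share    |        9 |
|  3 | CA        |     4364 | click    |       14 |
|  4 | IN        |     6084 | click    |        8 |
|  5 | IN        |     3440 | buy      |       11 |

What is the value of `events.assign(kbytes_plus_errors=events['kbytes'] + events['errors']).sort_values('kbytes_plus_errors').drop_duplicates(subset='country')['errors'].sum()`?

38

add column kbytes_plus_errors = events['kbytes'] + events['errors']:
  country  kbytes action  errors  kbytes_plus_errors
0      DE    2825  click      14                2839
1      IN    3274  click       1                3275
2      BR    1112  share       9                1121
3      CA    4364  click      14                4378
4      IN    6084  click       8                6092
5      IN    3440    buy      11                3451
sort by kbytes_plus_errors:
  country  kbytes action  errors  kbytes_plus_errors
2      BR    1112  share       9                1121
0      DE    2825  click      14                2839
1      IN    3274  click       1                3275
5      IN    3440    buy      11                3451
3      CA    4364  click      14                4378
4      IN    6084  click       8                6092
drop duplicate country (keep=first):
  country  kbytes action  errors  kbytes_plus_errors
2      BR    1112  share       9                1121
0      DE    2825  click      14                2839
1      IN    3274  click       1                3275
3      CA    4364  click      14                4378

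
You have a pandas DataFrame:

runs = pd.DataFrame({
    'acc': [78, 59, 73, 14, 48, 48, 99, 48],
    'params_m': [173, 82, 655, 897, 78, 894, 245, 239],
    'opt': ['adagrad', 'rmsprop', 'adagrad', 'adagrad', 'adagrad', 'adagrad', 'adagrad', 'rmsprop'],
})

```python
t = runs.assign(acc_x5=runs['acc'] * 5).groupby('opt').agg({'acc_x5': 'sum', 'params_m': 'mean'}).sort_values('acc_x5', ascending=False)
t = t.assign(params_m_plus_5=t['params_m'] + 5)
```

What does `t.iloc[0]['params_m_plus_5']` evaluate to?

add column acc_x5 = runs['acc'] * 5:
   acc  params_m      opt  acc_x5
0   78       173  adagrad     390
1   59        82  rmsprop     295
2   73       655  adagrad     365
3   14       897  adagrad      70
4   48        78  adagrad     240
5   48       894  adagrad     240
6   99       245  adagrad     495
7   48       239  rmsprop     240
group by opt: sum(acc_x5), mean(params_m):
         acc_x5    params_m
opt                        
adagrad    1800  490.333333
rmsprop     535  160.500000
sort by acc_x5 descending:
         acc_x5    params_m
opt                        
adagrad    1800  490.333333
rmsprop     535  160.500000
add column params_m_plus_5 = t['params_m'] + 5:
         acc_x5    params_m  params_m_plus_5
opt                                         
adagrad    1800  490.333333       495.333333
rmsprop     535  160.500000       165.500000

495.333333333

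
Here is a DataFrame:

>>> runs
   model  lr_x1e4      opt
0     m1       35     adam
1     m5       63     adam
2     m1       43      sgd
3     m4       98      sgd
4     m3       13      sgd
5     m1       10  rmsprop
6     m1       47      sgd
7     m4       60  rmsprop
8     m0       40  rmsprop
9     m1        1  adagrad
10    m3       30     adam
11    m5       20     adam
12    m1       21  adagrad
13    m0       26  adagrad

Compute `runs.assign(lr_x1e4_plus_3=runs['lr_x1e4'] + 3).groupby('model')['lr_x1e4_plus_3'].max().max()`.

add column lr_x1e4_plus_3 = runs['lr_x1e4'] + 3:
   model  lr_x1e4      opt  lr_x1e4_plus_3
0     m1       35     adam              38
1     m5       63     adam              66
2     m1       43      sgd              46
3     m4       98      sgd             101
4     m3       13      sgd              16
5     m1       10  rmsprop              13
6     m1       47      sgd              50
7     m4       60  rmsprop              63
8     m0       40  rmsprop              43
9     m1        1  adagrad               4
10    m3       30     adam              33
11    m5       20     adam              23
12    m1       21  adagrad              24
13    m0       26  adagrad              29
group by model, max of lr_x1e4_plus_3:
model
m0     43
m1     50
m3     33
m4    101
m5     66
Name: lr_x1e4_plus_3, dtype: int64
So max() = 101.

101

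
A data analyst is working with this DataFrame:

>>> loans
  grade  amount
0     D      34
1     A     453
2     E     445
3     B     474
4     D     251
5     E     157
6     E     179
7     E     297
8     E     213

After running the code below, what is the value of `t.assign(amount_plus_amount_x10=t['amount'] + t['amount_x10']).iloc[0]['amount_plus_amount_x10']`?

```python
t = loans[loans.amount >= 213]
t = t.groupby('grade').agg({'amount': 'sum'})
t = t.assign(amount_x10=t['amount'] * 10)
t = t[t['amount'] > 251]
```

4983

filter rows where amount >= 213:
  grade  amount
1     A     453
2     E     445
3     B     474
4     D     251
7     E     297
8     E     213
group by grade, sum of amount:
       amount
grade        
A         453
B         474
D         251
E         955
add column amount_x10 = t['amount'] * 10:
       amount  amount_x10
grade                    
A         453        4530
B         474        4740
D         251        2510
E         955        9550
filter rows where amount > 251:
       amount  amount_x10
grade                    
A         453        4530
B         474        4740
E         955        9550
add column amount_plus_amount_x10 = t['amount'] + t['amount_x10']:
       amount  amount_x10  amount_plus_amount_x10
grade                                            
A         453        4530                    4983
B         474        4740                    5214
E         955        9550                   10505
Reading off the value at position 0, column 'amount_plus_amount_x10', we get 4983.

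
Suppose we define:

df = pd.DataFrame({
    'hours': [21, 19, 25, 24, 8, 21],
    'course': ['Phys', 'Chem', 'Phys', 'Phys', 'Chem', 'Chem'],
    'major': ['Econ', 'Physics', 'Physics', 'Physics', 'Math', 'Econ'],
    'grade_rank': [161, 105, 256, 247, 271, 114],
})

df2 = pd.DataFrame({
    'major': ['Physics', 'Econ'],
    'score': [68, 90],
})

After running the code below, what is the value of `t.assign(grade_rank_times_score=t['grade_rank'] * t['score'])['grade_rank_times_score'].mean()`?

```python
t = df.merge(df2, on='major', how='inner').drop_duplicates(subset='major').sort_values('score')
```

merge on 'major' (how='inner') → 5 rows:
   hours course    major  grade_rank  score
0     21   Phys     Econ         161     90
1     19   Chem  Physics         105     68
2     25   Phys  Physics         256     68
3     24   Phys  Physics         247     68
4     21   Chem     Econ         114     90
drop duplicate major (keep=first):
   hours course    major  grade_rank  score
0     21   Phys     Econ         161     90
1     19   Chem  Physics         105     68
sort by score:
   hours course    major  grade_rank  score
1     19   Chem  Physics         105     68
0     21   Phys     Econ         161     90
add column grade_rank_times_score = t['grade_rank'] * t['score']:
   hours course    major  grade_rank  score  grade_rank_times_score
1     19   Chem  Physics         105     68                    7140
0     21   Phys     Econ         161     90                   14490
The mean of column 'grade_rank_times_score' is 10815.0.

10815.0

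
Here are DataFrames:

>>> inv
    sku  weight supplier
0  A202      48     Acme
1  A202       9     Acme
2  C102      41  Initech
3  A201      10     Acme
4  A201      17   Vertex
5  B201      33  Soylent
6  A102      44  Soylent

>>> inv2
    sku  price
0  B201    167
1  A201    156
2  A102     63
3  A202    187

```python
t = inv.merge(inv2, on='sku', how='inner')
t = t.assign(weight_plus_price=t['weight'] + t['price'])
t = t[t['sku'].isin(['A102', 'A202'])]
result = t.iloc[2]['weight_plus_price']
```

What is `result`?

107

merge on 'sku' (how='inner') → 6 rows:
    sku  weight supplier  price
0  A202      48     Acme    187
1  A202       9     Acme    187
2  A201      10     Acme    156
3  A201      17   Vertex    156
4  B201      33  Soylent    167
5  A102      44  Soylent     63
add column weight_plus_price = t['weight'] + t['price']:
    sku  weight supplier  price  weight_plus_price
0  A202      48     Acme    187                235
1  A202       9     Acme    187                196
2  A201      10     Acme    156                166
3  A201      17   Vertex    156                173
4  B201      33  Soylent    167                200
5  A102      44  Soylent     63                107
filter rows where sku in ['A102', 'A202']:
    sku  weight supplier  price  weight_plus_price
0  A202      48     Acme    187                235
1  A202       9     Acme    187                196
5  A102      44  Soylent     63                107
Reading off the value at position 2, column 'weight_plus_price', we get 107.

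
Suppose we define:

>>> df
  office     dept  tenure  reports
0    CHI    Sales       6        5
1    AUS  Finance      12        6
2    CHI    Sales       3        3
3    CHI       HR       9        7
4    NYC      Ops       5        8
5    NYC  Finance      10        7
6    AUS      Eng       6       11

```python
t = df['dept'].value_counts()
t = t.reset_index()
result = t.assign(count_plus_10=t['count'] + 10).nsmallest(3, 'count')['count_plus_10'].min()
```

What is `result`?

value_counts of dept:
dept
Sales      2
Finance    2
HR         1
Ops        1
Eng        1
Name: count, dtype: int64
reset_index():
      dept  count
0    Sales      2
1  Finance      2
2       HR      1
3      Ops      1
4      Eng      1
add column count_plus_10 = t['count'] + 10:
      dept  count  count_plus_10
0    Sales      2             12
1  Finance      2             12
2       HR      1             11
3      Ops      1             11
4      Eng      1             11
take 3 rows with smallest count:
  dept  count  count_plus_10
2   HR      1             11
3  Ops      1             11
4  Eng      1             11
So min() = 11.

11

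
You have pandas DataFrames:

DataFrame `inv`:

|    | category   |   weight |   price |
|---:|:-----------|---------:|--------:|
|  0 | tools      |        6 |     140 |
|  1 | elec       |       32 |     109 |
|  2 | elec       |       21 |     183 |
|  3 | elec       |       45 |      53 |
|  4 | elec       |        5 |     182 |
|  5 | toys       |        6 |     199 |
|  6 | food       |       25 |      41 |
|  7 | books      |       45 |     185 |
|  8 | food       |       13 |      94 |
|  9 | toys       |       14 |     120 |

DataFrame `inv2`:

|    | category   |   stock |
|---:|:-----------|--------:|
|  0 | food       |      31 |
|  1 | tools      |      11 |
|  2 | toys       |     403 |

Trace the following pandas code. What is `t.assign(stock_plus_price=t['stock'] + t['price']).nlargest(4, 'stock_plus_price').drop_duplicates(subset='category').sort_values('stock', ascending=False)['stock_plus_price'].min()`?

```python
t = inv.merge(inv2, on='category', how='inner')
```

125

merge on 'category' (how='inner') → 5 rows:
  category  weight  price  stock
0    tools       6    140     11
1     toys       6    199    403
2     food      25     41     31
3     food      13     94     31
4     toys      14    120    403
add column stock_plus_price = t['stock'] + t['price']:
  category  weight  price  stock  stock_plus_price
0    tools       6    140     11               151
1     toys       6    199    403               602
2     food      25     41     31                72
3     food      13     94     31               125
4     toys      14    120    403               523
take 4 rows with largest stock_plus_price:
  category  weight  price  stock  stock_plus_price
1     toys       6    199    403               602
4     toys      14    120    403               523
0    tools       6    140     11               151
3     food      13     94     31               125
drop duplicate category (keep=first):
  category  weight  price  stock  stock_plus_price
1     toys       6    199    403               602
0    tools       6    140     11               151
3     food      13     94     31               125
sort by stock descending:
  category  weight  price  stock  stock_plus_price
1     toys       6    199    403               602
3     food      13     94     31               125
0    tools       6    140     11               151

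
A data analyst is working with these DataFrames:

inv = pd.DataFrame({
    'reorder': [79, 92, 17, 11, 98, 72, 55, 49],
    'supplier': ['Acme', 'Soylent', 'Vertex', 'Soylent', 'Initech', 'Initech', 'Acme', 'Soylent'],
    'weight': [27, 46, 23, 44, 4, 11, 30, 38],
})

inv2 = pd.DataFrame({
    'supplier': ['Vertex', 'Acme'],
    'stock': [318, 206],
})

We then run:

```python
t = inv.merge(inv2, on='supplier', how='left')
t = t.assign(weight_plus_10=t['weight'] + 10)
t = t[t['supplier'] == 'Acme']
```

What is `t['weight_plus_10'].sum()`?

merge on 'supplier' (how='left') → 8 rows:
   reorder supplier  weight  stock
0       79     Acme      27  206.0
1       92  Soylent      46    NaN
2       17   Vertex      23  318.0
3       11  Soylent      44    NaN
4       98  Initech       4    NaN
5       72  Initech      11    NaN
6       55     Acme      30  206.0
7       49  Soylent      38    NaN
add column weight_plus_10 = t['weight'] + 10:
   reorder supplier  weight  stock  weight_plus_10
0       79     Acme      27  206.0              37
1       92  Soylent      46    NaN              56
2       17   Vertex      23  318.0              33
3       11  Soylent      44    NaN              54
4       98  Initech       4    NaN              14
5       72  Initech      11    NaN              21
6       55     Acme      30  206.0              40
7       49  Soylent      38    NaN              48
filter rows where supplier == 'Acme':
   reorder supplier  weight  stock  weight_plus_10
0       79     Acme      27  206.0              37
6       55     Acme      30  206.0              40

77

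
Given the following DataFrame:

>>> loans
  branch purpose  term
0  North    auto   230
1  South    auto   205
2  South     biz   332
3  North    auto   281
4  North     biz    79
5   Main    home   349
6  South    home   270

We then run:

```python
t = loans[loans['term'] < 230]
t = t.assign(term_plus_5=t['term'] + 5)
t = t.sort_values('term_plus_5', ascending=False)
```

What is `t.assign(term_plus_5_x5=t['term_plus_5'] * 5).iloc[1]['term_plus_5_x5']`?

420

filter rows where term < 230:
  branch purpose  term
1  South    auto   205
4  North     biz    79
add column term_plus_5 = t['term'] + 5:
  branch purpose  term  term_plus_5
1  South    auto   205          210
4  North     biz    79           84
sort by term_plus_5 descending:
  branch purpose  term  term_plus_5
1  South    auto   205          210
4  North     biz    79           84
add column term_plus_5_x5 = t['term_plus_5'] * 5:
  branch purpose  term  term_plus_5  term_plus_5_x5
1  South    auto   205          210            1050
4  North     biz    79           84             420
Then the value at position 1, column 'term_plus_5_x5': 420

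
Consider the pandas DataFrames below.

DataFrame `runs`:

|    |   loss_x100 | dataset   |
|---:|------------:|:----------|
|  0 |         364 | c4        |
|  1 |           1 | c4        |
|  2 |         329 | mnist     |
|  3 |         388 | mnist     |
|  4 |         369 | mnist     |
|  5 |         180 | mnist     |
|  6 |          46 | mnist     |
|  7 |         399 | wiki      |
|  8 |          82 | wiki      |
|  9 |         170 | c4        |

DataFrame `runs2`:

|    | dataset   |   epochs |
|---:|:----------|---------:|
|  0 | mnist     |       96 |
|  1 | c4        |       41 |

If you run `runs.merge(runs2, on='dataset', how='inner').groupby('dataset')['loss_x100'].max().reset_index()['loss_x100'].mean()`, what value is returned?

merge on 'dataset' (how='inner') → 8 rows:
   loss_x100 dataset  epochs
0        364      c4      41
1          1      c4      41
2        329   mnist      96
3        388   mnist      96
4        369   mnist      96
5        180   mnist      96
6         46   mnist      96
7        170      c4      41
group by dataset, max of loss_x100:
dataset
c4       364
mnist    388
Name: loss_x100, dtype: int64
reset_index():
  dataset  loss_x100
0      c4        364
1   mnist        388

376.0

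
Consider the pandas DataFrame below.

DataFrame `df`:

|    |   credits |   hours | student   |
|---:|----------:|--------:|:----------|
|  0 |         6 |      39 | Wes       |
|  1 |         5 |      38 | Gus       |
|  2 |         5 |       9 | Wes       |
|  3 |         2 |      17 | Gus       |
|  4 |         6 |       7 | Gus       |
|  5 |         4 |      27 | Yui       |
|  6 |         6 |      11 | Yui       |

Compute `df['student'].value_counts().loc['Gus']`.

value_counts of student:
student
Gus    3
Wes    2
Yui    2
Name: count, dtype: int64
The value at index 'Gus' is 3.

3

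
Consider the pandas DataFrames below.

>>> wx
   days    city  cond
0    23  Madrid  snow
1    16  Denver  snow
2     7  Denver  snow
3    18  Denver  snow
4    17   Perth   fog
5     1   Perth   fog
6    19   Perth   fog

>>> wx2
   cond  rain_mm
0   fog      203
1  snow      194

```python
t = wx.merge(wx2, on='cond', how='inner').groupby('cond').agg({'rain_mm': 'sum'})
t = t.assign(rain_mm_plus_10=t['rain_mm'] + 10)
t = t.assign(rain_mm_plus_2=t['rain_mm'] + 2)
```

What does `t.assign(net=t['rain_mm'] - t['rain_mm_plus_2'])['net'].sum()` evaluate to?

-4

merge on 'cond' (how='inner') → 7 rows:
   days    city  cond  rain_mm
0    23  Madrid  snow      194
1    16  Denver  snow      194
2     7  Denver  snow      194
3    18  Denver  snow      194
4    17   Perth   fog      203
5     1   Perth   fog      203
6    19   Perth   fog      203
group by cond, sum of rain_mm:
      rain_mm
cond         
fog       609
snow      776
add column rain_mm_plus_10 = t['rain_mm'] + 10:
      rain_mm  rain_mm_plus_10
cond                          
fog       609              619
snow      776              786
add column rain_mm_plus_2 = t['rain_mm'] + 2:
      rain_mm  rain_mm_plus_10  rain_mm_plus_2
cond                                          
fog       609              619             611
snow      776              786             778
add column net = t['rain_mm'] - t['rain_mm_plus_2']:
      rain_mm  rain_mm_plus_10  rain_mm_plus_2  net
cond                                               
fog       609              619             611   -2
snow      776              786             778   -2
Reading off the sum of column 'net', we get -4.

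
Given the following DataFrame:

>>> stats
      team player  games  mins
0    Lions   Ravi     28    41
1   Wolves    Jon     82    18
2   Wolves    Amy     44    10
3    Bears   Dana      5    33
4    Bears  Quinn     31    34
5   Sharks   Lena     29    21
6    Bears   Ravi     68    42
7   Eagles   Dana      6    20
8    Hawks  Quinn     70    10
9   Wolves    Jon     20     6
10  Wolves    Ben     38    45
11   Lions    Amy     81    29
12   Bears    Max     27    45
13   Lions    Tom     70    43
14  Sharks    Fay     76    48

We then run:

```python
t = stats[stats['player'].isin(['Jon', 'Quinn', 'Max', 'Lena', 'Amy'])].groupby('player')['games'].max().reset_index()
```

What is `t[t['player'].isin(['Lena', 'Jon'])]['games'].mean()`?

filter rows where player in ['Jon', 'Quinn', 'Max', 'Lena', 'Amy']:
      team player  games  mins
1   Wolves    Jon     82    18
2   Wolves    Amy     44    10
4    Bears  Quinn     31    34
5   Sharks   Lena     29    21
8    Hawks  Quinn     70    10
9   Wolves    Jon     20     6
11   Lions    Amy     81    29
12   Bears    Max     27    45
group by player, max of games:
player
Amy      81
Jon      82
Lena     29
Max      27
Quinn    70
Name: games, dtype: int64
reset_index():
  player  games
0    Amy     81
1    Jon     82
2   Lena     29
3    Max     27
4  Quinn     70
filter rows where player in ['Lena', 'Jon']:
  player  games
1    Jon     82
2   Lena     29

55.5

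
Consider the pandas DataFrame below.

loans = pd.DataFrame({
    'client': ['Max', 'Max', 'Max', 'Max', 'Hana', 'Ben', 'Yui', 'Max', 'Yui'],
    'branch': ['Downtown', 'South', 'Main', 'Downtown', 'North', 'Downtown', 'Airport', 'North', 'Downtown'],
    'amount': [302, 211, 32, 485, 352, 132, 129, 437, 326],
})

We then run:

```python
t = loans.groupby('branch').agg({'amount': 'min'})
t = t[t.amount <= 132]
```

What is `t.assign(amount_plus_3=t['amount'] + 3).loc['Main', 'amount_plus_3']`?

group by branch, min of amount:
          amount
branch          
Airport      129
Downtown     132
Main          32
North        352
South        211
filter rows where amount <= 132:
          amount
branch          
Airport      129
Downtown     132
Main          32
add column amount_plus_3 = t['amount'] + 3:
          amount  amount_plus_3
branch                         
Airport      129            132
Downtown     132            135
Main          32             35

35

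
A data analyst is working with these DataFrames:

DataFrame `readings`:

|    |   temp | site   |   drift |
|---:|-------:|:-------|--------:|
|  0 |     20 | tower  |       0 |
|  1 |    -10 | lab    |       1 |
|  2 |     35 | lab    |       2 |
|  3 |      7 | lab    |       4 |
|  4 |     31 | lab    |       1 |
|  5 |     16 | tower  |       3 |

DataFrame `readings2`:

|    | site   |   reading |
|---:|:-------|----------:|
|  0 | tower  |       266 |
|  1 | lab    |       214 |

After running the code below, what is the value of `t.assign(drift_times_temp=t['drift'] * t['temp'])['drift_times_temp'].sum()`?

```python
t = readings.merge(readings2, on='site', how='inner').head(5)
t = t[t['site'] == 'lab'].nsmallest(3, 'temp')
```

merge on 'site' (how='inner') → 6 rows:
   temp   site  drift  reading
0    20  tower      0      266
1   -10    lab      1      214
2    35    lab      2      214
3     7    lab      4      214
4    31    lab      1      214
5    16  tower      3      266
take first 5 rows:
   temp   site  drift  reading
0    20  tower      0      266
1   -10    lab      1      214
2    35    lab      2      214
3     7    lab      4      214
4    31    lab      1      214
filter rows where site == 'lab':
   temp site  drift  reading
1   -10  lab      1      214
2    35  lab      2      214
3     7  lab      4      214
4    31  lab      1      214
take 3 rows with smallest temp:
   temp site  drift  reading
1   -10  lab      1      214
3     7  lab      4      214
4    31  lab      1      214
add column drift_times_temp = t['drift'] * t['temp']:
   temp site  drift  reading  drift_times_temp
1   -10  lab      1      214               -10
3     7  lab      4      214                28
4    31  lab      1      214                31
The sum of column 'drift_times_temp' is 49.

49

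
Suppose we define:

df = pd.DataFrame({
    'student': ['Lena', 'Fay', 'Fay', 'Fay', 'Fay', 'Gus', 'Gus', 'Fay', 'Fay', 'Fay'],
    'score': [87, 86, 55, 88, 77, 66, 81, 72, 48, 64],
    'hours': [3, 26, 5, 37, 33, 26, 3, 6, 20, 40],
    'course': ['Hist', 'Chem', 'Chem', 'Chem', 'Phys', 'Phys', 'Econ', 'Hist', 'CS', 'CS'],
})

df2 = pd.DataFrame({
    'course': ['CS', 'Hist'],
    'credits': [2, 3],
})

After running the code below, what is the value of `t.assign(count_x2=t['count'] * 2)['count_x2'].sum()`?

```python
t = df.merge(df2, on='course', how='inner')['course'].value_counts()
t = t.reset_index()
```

8

merge on 'course' (how='inner') → 4 rows:
  student  score  hours course  credits
0    Lena     87      3   Hist        3
1     Fay     72      6   Hist        3
2     Fay     48     20     CS        2
3     Fay     64     40     CS        2
value_counts of course:
course
Hist    2
CS      2
Name: count, dtype: int64
reset_index():
  course  count
0   Hist      2
1     CS      2
add column count_x2 = t['count'] * 2:
  course  count  count_x2
0   Hist      2         4
1     CS      2         4
Taking the sum of column 'count_x2' gives 8.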